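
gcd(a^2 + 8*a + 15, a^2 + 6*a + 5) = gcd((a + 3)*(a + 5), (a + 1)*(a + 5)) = a + 5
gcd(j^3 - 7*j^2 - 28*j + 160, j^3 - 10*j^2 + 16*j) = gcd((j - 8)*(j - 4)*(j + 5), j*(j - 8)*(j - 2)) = j - 8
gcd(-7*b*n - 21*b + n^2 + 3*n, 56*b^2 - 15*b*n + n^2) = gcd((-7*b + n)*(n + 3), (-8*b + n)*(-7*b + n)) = 7*b - n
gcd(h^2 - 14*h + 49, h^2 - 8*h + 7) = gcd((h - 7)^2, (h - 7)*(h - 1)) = h - 7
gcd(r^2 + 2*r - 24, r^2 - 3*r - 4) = r - 4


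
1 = 1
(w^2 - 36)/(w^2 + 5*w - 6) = (w - 6)/(w - 1)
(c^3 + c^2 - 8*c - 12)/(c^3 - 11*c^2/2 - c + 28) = 2*(c^2 - c - 6)/(2*c^2 - 15*c + 28)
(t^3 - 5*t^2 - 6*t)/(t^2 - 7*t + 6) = t*(t + 1)/(t - 1)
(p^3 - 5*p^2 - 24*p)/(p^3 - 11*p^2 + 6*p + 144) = p/(p - 6)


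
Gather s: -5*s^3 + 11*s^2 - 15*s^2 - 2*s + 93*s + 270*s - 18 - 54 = -5*s^3 - 4*s^2 + 361*s - 72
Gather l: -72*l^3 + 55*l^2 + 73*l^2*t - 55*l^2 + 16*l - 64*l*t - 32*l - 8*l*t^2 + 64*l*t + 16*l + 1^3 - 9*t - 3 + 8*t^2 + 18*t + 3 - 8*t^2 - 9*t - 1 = -72*l^3 + 73*l^2*t - 8*l*t^2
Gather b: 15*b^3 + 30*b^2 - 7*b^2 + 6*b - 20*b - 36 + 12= 15*b^3 + 23*b^2 - 14*b - 24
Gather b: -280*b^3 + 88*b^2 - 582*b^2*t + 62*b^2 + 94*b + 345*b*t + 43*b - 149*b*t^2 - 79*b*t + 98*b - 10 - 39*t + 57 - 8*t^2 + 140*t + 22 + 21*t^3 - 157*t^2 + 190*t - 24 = -280*b^3 + b^2*(150 - 582*t) + b*(-149*t^2 + 266*t + 235) + 21*t^3 - 165*t^2 + 291*t + 45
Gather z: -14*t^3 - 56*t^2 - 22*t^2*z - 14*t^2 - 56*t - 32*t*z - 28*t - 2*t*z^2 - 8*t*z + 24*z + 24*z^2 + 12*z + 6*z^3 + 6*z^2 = -14*t^3 - 70*t^2 - 84*t + 6*z^3 + z^2*(30 - 2*t) + z*(-22*t^2 - 40*t + 36)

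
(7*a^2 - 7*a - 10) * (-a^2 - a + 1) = -7*a^4 + 24*a^2 + 3*a - 10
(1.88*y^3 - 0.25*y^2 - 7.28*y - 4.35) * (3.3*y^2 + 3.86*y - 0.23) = 6.204*y^5 + 6.4318*y^4 - 25.4214*y^3 - 42.3983*y^2 - 15.1166*y + 1.0005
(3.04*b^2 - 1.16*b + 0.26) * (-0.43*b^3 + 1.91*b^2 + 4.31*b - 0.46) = -1.3072*b^5 + 6.3052*b^4 + 10.775*b^3 - 5.9014*b^2 + 1.6542*b - 0.1196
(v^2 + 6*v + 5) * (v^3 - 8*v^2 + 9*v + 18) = v^5 - 2*v^4 - 34*v^3 + 32*v^2 + 153*v + 90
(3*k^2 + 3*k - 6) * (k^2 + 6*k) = 3*k^4 + 21*k^3 + 12*k^2 - 36*k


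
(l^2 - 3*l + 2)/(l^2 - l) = (l - 2)/l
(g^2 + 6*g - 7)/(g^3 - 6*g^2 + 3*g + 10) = (g^2 + 6*g - 7)/(g^3 - 6*g^2 + 3*g + 10)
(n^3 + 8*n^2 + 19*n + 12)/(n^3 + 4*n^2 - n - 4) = (n + 3)/(n - 1)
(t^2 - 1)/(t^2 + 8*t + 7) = (t - 1)/(t + 7)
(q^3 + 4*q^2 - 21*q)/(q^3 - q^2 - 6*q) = (q + 7)/(q + 2)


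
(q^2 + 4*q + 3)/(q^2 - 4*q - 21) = (q + 1)/(q - 7)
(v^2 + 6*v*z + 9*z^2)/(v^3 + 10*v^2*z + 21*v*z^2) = (v + 3*z)/(v*(v + 7*z))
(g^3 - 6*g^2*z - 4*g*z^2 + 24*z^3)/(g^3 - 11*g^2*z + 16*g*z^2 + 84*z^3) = (-g + 2*z)/(-g + 7*z)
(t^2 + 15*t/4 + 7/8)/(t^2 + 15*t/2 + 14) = (t + 1/4)/(t + 4)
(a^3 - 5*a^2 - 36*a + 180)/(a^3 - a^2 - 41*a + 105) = (a^2 - 36)/(a^2 + 4*a - 21)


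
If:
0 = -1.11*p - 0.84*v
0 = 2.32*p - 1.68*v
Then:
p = 0.00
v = 0.00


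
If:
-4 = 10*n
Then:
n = -2/5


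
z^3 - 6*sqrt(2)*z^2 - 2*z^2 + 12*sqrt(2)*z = z*(z - 2)*(z - 6*sqrt(2))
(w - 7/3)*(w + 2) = w^2 - w/3 - 14/3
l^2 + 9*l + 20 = (l + 4)*(l + 5)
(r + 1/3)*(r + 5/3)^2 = r^3 + 11*r^2/3 + 35*r/9 + 25/27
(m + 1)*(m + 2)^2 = m^3 + 5*m^2 + 8*m + 4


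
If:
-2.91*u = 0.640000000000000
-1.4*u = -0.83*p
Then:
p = -0.37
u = -0.22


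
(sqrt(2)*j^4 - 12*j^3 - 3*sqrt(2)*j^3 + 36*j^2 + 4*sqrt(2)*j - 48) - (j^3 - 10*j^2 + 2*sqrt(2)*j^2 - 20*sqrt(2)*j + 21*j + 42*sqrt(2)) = sqrt(2)*j^4 - 13*j^3 - 3*sqrt(2)*j^3 - 2*sqrt(2)*j^2 + 46*j^2 - 21*j + 24*sqrt(2)*j - 42*sqrt(2) - 48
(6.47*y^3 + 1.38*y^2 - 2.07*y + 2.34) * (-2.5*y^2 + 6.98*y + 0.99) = -16.175*y^5 + 41.7106*y^4 + 21.2127*y^3 - 18.9324*y^2 + 14.2839*y + 2.3166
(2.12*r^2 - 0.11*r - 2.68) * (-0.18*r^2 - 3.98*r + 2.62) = -0.3816*r^4 - 8.4178*r^3 + 6.4746*r^2 + 10.3782*r - 7.0216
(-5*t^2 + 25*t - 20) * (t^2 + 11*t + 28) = -5*t^4 - 30*t^3 + 115*t^2 + 480*t - 560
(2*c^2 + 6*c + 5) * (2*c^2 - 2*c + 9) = 4*c^4 + 8*c^3 + 16*c^2 + 44*c + 45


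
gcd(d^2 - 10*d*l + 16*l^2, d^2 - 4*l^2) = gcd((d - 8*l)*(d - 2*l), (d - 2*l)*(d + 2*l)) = d - 2*l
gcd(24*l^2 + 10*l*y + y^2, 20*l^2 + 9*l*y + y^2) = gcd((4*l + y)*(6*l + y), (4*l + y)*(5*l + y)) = 4*l + y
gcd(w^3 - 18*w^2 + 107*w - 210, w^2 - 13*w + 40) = w - 5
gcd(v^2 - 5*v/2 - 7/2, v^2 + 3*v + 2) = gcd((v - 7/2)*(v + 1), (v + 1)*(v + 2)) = v + 1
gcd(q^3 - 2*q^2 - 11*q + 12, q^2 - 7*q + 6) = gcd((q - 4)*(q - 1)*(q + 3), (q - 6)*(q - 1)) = q - 1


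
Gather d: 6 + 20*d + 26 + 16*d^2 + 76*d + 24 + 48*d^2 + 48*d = 64*d^2 + 144*d + 56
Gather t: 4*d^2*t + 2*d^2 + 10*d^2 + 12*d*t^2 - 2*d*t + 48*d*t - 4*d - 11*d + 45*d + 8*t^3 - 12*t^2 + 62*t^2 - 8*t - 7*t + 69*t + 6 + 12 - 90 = 12*d^2 + 30*d + 8*t^3 + t^2*(12*d + 50) + t*(4*d^2 + 46*d + 54) - 72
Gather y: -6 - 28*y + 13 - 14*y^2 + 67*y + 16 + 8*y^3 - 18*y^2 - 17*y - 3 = 8*y^3 - 32*y^2 + 22*y + 20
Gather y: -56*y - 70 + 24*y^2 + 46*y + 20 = 24*y^2 - 10*y - 50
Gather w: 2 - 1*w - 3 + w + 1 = 0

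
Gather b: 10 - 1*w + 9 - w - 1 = 18 - 2*w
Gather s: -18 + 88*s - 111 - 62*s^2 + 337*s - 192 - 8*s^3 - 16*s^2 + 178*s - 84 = -8*s^3 - 78*s^2 + 603*s - 405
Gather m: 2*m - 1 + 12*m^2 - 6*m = 12*m^2 - 4*m - 1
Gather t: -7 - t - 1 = -t - 8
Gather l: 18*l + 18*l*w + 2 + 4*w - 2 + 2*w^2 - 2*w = l*(18*w + 18) + 2*w^2 + 2*w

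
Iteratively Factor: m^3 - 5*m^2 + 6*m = (m - 3)*(m^2 - 2*m) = (m - 3)*(m - 2)*(m)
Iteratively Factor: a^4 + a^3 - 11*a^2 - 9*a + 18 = (a + 3)*(a^3 - 2*a^2 - 5*a + 6) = (a + 2)*(a + 3)*(a^2 - 4*a + 3) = (a - 3)*(a + 2)*(a + 3)*(a - 1)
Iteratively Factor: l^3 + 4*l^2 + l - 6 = (l + 3)*(l^2 + l - 2) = (l + 2)*(l + 3)*(l - 1)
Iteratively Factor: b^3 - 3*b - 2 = (b + 1)*(b^2 - b - 2) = (b - 2)*(b + 1)*(b + 1)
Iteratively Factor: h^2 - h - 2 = (h + 1)*(h - 2)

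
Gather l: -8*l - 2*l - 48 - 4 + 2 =-10*l - 50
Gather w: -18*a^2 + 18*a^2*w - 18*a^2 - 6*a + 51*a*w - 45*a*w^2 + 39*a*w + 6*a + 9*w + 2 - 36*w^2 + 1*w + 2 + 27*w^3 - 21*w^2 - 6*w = -36*a^2 + 27*w^3 + w^2*(-45*a - 57) + w*(18*a^2 + 90*a + 4) + 4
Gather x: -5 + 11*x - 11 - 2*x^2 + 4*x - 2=-2*x^2 + 15*x - 18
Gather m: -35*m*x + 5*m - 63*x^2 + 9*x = m*(5 - 35*x) - 63*x^2 + 9*x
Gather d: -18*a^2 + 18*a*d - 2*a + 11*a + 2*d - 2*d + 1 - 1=-18*a^2 + 18*a*d + 9*a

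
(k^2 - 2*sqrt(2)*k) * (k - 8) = k^3 - 8*k^2 - 2*sqrt(2)*k^2 + 16*sqrt(2)*k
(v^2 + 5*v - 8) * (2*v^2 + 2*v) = 2*v^4 + 12*v^3 - 6*v^2 - 16*v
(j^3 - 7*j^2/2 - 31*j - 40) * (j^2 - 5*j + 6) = j^5 - 17*j^4/2 - 15*j^3/2 + 94*j^2 + 14*j - 240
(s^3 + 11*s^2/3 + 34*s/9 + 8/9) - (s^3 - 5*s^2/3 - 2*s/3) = 16*s^2/3 + 40*s/9 + 8/9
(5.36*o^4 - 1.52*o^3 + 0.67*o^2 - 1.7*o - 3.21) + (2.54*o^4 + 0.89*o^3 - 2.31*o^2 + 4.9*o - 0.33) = 7.9*o^4 - 0.63*o^3 - 1.64*o^2 + 3.2*o - 3.54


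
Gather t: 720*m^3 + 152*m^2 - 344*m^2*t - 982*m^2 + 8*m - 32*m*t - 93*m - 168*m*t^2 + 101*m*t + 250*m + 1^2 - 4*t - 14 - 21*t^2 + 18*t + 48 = 720*m^3 - 830*m^2 + 165*m + t^2*(-168*m - 21) + t*(-344*m^2 + 69*m + 14) + 35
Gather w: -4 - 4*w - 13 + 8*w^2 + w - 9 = 8*w^2 - 3*w - 26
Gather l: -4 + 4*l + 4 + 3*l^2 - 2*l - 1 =3*l^2 + 2*l - 1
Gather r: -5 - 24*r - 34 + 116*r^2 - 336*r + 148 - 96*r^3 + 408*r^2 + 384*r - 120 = -96*r^3 + 524*r^2 + 24*r - 11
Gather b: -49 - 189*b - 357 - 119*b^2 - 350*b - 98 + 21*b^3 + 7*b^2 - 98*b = 21*b^3 - 112*b^2 - 637*b - 504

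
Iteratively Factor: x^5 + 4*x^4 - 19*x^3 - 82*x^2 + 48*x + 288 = (x + 3)*(x^4 + x^3 - 22*x^2 - 16*x + 96) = (x - 4)*(x + 3)*(x^3 + 5*x^2 - 2*x - 24) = (x - 4)*(x + 3)^2*(x^2 + 2*x - 8) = (x - 4)*(x - 2)*(x + 3)^2*(x + 4)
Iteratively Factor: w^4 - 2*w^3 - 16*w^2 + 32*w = (w - 4)*(w^3 + 2*w^2 - 8*w) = (w - 4)*(w + 4)*(w^2 - 2*w) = w*(w - 4)*(w + 4)*(w - 2)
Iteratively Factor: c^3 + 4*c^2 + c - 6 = (c + 2)*(c^2 + 2*c - 3) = (c + 2)*(c + 3)*(c - 1)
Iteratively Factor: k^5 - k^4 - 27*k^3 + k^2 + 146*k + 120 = (k + 1)*(k^4 - 2*k^3 - 25*k^2 + 26*k + 120) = (k + 1)*(k + 4)*(k^3 - 6*k^2 - k + 30) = (k - 5)*(k + 1)*(k + 4)*(k^2 - k - 6) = (k - 5)*(k + 1)*(k + 2)*(k + 4)*(k - 3)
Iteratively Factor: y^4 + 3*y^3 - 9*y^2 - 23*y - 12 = (y + 4)*(y^3 - y^2 - 5*y - 3) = (y + 1)*(y + 4)*(y^2 - 2*y - 3) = (y - 3)*(y + 1)*(y + 4)*(y + 1)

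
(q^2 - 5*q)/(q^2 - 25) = q/(q + 5)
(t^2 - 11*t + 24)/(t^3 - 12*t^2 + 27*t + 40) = (t - 3)/(t^2 - 4*t - 5)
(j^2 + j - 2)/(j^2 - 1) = (j + 2)/(j + 1)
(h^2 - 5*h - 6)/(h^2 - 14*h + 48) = (h + 1)/(h - 8)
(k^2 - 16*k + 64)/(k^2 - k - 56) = (k - 8)/(k + 7)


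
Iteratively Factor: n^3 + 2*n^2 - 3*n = (n - 1)*(n^2 + 3*n) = (n - 1)*(n + 3)*(n)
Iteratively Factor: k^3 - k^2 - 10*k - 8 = (k + 2)*(k^2 - 3*k - 4) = (k + 1)*(k + 2)*(k - 4)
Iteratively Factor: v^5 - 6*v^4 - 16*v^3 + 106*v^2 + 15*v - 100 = (v - 5)*(v^4 - v^3 - 21*v^2 + v + 20) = (v - 5)*(v + 4)*(v^3 - 5*v^2 - v + 5) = (v - 5)*(v - 1)*(v + 4)*(v^2 - 4*v - 5) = (v - 5)*(v - 1)*(v + 1)*(v + 4)*(v - 5)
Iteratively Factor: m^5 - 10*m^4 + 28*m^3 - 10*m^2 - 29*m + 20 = (m + 1)*(m^4 - 11*m^3 + 39*m^2 - 49*m + 20) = (m - 5)*(m + 1)*(m^3 - 6*m^2 + 9*m - 4) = (m - 5)*(m - 4)*(m + 1)*(m^2 - 2*m + 1) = (m - 5)*(m - 4)*(m - 1)*(m + 1)*(m - 1)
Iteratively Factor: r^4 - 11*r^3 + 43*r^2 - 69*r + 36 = (r - 1)*(r^3 - 10*r^2 + 33*r - 36) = (r - 3)*(r - 1)*(r^2 - 7*r + 12) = (r - 4)*(r - 3)*(r - 1)*(r - 3)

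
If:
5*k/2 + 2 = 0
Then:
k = -4/5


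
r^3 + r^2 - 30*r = r*(r - 5)*(r + 6)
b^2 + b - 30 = (b - 5)*(b + 6)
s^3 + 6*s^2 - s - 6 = (s - 1)*(s + 1)*(s + 6)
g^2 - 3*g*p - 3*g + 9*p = (g - 3)*(g - 3*p)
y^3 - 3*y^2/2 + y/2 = y*(y - 1)*(y - 1/2)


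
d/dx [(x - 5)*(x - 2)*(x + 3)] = 3*x^2 - 8*x - 11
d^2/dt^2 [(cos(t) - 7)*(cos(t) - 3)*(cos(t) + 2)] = -7*cos(t)/4 + 16*cos(2*t) - 9*cos(3*t)/4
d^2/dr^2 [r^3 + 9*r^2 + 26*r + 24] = 6*r + 18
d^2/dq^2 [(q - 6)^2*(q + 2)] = 6*q - 20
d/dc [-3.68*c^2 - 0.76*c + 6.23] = -7.36*c - 0.76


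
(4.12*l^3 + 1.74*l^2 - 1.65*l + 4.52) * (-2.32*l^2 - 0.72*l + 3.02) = -9.5584*l^5 - 7.0032*l^4 + 15.0176*l^3 - 4.0436*l^2 - 8.2374*l + 13.6504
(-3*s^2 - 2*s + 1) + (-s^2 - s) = -4*s^2 - 3*s + 1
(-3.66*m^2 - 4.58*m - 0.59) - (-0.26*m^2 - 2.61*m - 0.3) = -3.4*m^2 - 1.97*m - 0.29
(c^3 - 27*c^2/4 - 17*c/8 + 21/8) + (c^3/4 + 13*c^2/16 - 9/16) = 5*c^3/4 - 95*c^2/16 - 17*c/8 + 33/16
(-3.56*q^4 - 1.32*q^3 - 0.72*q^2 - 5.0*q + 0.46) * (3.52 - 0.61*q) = 2.1716*q^5 - 11.726*q^4 - 4.2072*q^3 + 0.5156*q^2 - 17.8806*q + 1.6192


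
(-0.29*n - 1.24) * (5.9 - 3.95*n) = 1.1455*n^2 + 3.187*n - 7.316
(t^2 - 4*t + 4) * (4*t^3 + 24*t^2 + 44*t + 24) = 4*t^5 + 8*t^4 - 36*t^3 - 56*t^2 + 80*t + 96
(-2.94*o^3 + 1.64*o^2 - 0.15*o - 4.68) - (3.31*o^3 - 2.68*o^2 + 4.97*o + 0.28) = -6.25*o^3 + 4.32*o^2 - 5.12*o - 4.96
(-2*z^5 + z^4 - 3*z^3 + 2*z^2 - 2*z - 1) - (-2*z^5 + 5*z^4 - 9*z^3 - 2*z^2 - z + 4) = -4*z^4 + 6*z^3 + 4*z^2 - z - 5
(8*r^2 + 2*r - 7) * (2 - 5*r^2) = -40*r^4 - 10*r^3 + 51*r^2 + 4*r - 14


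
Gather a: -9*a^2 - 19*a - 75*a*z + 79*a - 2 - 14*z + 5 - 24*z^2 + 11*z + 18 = -9*a^2 + a*(60 - 75*z) - 24*z^2 - 3*z + 21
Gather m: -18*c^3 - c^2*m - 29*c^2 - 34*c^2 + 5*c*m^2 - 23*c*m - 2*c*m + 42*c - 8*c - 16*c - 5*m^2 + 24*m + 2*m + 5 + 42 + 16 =-18*c^3 - 63*c^2 + 18*c + m^2*(5*c - 5) + m*(-c^2 - 25*c + 26) + 63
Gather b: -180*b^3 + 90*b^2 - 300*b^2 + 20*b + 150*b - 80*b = -180*b^3 - 210*b^2 + 90*b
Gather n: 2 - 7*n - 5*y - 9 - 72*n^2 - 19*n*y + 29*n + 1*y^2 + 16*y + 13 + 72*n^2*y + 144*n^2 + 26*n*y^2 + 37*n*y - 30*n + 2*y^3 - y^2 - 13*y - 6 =n^2*(72*y + 72) + n*(26*y^2 + 18*y - 8) + 2*y^3 - 2*y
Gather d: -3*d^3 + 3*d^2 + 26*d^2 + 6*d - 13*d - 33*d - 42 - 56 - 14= -3*d^3 + 29*d^2 - 40*d - 112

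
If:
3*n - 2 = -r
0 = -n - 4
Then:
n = -4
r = 14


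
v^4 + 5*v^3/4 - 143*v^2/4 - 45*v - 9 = (v - 6)*(v + 1/4)*(v + 1)*(v + 6)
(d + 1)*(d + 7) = d^2 + 8*d + 7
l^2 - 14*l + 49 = (l - 7)^2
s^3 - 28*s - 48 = (s - 6)*(s + 2)*(s + 4)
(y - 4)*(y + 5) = y^2 + y - 20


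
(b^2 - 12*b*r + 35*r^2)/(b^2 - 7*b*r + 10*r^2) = (-b + 7*r)/(-b + 2*r)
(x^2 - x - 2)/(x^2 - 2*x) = (x + 1)/x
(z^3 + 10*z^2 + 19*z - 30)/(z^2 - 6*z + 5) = (z^2 + 11*z + 30)/(z - 5)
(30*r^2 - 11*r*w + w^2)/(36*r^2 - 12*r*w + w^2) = (5*r - w)/(6*r - w)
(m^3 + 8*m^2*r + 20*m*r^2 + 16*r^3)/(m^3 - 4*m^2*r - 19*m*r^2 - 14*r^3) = (-m^2 - 6*m*r - 8*r^2)/(-m^2 + 6*m*r + 7*r^2)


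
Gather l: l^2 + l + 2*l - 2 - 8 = l^2 + 3*l - 10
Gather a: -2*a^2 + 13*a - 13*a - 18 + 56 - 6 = 32 - 2*a^2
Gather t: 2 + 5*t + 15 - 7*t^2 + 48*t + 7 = -7*t^2 + 53*t + 24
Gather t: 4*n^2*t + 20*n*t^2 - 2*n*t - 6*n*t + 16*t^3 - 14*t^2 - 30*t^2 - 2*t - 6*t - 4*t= 16*t^3 + t^2*(20*n - 44) + t*(4*n^2 - 8*n - 12)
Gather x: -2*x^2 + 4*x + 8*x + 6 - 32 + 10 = -2*x^2 + 12*x - 16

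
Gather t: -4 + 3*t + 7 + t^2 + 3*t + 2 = t^2 + 6*t + 5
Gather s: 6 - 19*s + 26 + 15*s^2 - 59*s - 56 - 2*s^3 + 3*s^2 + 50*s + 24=-2*s^3 + 18*s^2 - 28*s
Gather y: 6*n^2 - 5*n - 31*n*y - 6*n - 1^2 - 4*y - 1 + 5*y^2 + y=6*n^2 - 11*n + 5*y^2 + y*(-31*n - 3) - 2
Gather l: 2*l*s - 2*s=2*l*s - 2*s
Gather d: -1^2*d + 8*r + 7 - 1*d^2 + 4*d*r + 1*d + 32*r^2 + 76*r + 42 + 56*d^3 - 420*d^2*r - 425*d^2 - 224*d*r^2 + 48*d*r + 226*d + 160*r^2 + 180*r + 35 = 56*d^3 + d^2*(-420*r - 426) + d*(-224*r^2 + 52*r + 226) + 192*r^2 + 264*r + 84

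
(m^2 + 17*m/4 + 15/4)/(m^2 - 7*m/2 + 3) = (4*m^2 + 17*m + 15)/(2*(2*m^2 - 7*m + 6))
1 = 1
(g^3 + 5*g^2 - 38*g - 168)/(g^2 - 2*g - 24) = g + 7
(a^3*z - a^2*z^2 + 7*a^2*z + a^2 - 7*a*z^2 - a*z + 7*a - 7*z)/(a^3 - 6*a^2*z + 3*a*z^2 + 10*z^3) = (a^3*z - a^2*z^2 + 7*a^2*z + a^2 - 7*a*z^2 - a*z + 7*a - 7*z)/(a^3 - 6*a^2*z + 3*a*z^2 + 10*z^3)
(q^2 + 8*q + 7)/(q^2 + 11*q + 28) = (q + 1)/(q + 4)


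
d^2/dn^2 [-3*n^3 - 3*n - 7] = -18*n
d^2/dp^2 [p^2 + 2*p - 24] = 2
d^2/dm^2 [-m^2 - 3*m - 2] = -2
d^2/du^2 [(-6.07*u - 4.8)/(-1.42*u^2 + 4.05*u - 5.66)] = ((35.535 - 51.7164*u)*(1.42*u^2 - 4.05*u + 5.66) + (2.84*u - 4.05)*(5.68*u - 8.1)*(6.07*u + 4.8))/(1.42*u^2 - 4.05*u + 5.66)^3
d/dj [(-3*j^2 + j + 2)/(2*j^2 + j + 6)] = (-5*j^2 - 44*j + 4)/(4*j^4 + 4*j^3 + 25*j^2 + 12*j + 36)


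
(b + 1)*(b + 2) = b^2 + 3*b + 2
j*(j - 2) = j^2 - 2*j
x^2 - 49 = (x - 7)*(x + 7)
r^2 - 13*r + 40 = (r - 8)*(r - 5)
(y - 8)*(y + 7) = y^2 - y - 56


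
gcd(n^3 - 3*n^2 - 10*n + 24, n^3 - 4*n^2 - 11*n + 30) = n^2 + n - 6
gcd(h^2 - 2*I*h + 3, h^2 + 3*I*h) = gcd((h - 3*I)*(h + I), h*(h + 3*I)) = 1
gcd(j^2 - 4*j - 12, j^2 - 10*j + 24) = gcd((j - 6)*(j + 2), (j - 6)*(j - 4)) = j - 6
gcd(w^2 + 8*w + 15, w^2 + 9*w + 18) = w + 3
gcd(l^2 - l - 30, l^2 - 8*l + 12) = l - 6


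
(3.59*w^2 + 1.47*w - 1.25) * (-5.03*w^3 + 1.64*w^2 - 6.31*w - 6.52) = -18.0577*w^5 - 1.5065*w^4 - 13.9546*w^3 - 34.7325*w^2 - 1.6969*w + 8.15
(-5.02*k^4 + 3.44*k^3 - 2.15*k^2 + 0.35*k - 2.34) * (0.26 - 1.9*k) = 9.538*k^5 - 7.8412*k^4 + 4.9794*k^3 - 1.224*k^2 + 4.537*k - 0.6084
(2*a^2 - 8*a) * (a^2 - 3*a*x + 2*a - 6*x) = 2*a^4 - 6*a^3*x - 4*a^3 + 12*a^2*x - 16*a^2 + 48*a*x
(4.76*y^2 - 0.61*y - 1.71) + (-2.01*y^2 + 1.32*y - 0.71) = 2.75*y^2 + 0.71*y - 2.42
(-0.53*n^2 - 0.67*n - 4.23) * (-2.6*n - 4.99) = 1.378*n^3 + 4.3867*n^2 + 14.3413*n + 21.1077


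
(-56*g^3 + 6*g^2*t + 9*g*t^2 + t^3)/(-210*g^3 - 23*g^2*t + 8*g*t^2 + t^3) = (-8*g^2 + 2*g*t + t^2)/(-30*g^2 + g*t + t^2)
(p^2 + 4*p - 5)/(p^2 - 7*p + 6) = (p + 5)/(p - 6)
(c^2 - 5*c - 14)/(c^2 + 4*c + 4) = (c - 7)/(c + 2)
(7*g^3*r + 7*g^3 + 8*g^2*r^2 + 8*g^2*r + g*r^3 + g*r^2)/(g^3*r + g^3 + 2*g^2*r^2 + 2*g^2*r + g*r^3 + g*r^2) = (7*g + r)/(g + r)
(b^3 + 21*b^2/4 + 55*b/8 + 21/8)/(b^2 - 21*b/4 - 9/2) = (2*b^2 + 9*b + 7)/(2*(b - 6))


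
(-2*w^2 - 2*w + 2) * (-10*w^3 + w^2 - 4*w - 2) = 20*w^5 + 18*w^4 - 14*w^3 + 14*w^2 - 4*w - 4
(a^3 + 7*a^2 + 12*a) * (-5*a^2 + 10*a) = -5*a^5 - 25*a^4 + 10*a^3 + 120*a^2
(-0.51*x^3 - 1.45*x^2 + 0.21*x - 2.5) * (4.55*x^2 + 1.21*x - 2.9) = -2.3205*x^5 - 7.2146*x^4 + 0.68*x^3 - 6.9159*x^2 - 3.634*x + 7.25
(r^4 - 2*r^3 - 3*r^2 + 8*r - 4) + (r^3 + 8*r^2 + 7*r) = r^4 - r^3 + 5*r^2 + 15*r - 4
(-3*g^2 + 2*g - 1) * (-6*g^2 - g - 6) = 18*g^4 - 9*g^3 + 22*g^2 - 11*g + 6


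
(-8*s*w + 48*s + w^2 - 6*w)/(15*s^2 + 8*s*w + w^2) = (-8*s*w + 48*s + w^2 - 6*w)/(15*s^2 + 8*s*w + w^2)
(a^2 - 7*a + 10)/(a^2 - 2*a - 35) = (-a^2 + 7*a - 10)/(-a^2 + 2*a + 35)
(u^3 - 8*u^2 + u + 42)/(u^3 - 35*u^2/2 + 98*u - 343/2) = 2*(u^2 - u - 6)/(2*u^2 - 21*u + 49)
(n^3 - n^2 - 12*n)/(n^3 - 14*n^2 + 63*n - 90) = n*(n^2 - n - 12)/(n^3 - 14*n^2 + 63*n - 90)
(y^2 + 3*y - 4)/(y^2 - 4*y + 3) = (y + 4)/(y - 3)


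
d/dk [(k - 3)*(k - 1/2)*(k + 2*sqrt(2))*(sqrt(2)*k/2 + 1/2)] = 2*sqrt(2)*k^3 - 21*sqrt(2)*k^2/4 + 15*k^2/2 - 35*k/2 + 7*sqrt(2)*k/2 - 7*sqrt(2)/2 + 15/4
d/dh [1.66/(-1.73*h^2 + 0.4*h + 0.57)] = (5.7436*h - 0.664)/(-1.73*h^2 + 0.4*h + 0.57)^2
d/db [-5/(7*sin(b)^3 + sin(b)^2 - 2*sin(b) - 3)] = 5*(21*sin(b)^2 + 2*sin(b) - 2)*cos(b)/(7*sin(b)^3 + sin(b)^2 - 2*sin(b) - 3)^2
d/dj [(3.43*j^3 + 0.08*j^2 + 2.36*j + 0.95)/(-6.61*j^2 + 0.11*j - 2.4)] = (-22.6723*j^4 + 0.7546*j^3 - 9.08760000000001*j^2 + 12.175*j - 5.7685)/(43.6921*j^4 - 1.4542*j^3 + 31.7401*j^2 - 0.528*j + 5.76)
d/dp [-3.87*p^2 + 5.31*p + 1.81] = 5.31 - 7.74*p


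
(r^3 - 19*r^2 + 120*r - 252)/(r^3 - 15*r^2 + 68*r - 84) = (r - 6)/(r - 2)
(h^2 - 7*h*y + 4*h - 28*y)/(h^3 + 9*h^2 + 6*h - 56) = (h - 7*y)/(h^2 + 5*h - 14)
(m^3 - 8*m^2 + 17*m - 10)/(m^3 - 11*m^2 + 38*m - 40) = (m - 1)/(m - 4)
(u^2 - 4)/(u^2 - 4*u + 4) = (u + 2)/(u - 2)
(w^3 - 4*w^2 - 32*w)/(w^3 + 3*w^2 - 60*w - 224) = w/(w + 7)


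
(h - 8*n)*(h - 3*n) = h^2 - 11*h*n + 24*n^2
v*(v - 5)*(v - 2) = v^3 - 7*v^2 + 10*v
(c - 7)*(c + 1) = c^2 - 6*c - 7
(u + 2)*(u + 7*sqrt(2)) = u^2 + 2*u + 7*sqrt(2)*u + 14*sqrt(2)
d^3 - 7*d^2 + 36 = (d - 6)*(d - 3)*(d + 2)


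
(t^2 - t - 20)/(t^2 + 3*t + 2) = (t^2 - t - 20)/(t^2 + 3*t + 2)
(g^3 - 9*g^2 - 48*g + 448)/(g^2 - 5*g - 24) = (g^2 - g - 56)/(g + 3)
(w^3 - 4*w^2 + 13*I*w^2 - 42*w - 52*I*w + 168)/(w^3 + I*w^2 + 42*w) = (w^2 + 2*w*(-2 + 3*I) - 24*I)/(w*(w - 6*I))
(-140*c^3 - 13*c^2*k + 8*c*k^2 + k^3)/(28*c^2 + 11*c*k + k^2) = (-20*c^2 + c*k + k^2)/(4*c + k)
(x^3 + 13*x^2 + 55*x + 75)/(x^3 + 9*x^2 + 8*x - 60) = (x^2 + 8*x + 15)/(x^2 + 4*x - 12)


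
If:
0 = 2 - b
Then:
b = 2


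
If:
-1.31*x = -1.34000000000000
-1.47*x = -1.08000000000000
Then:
No Solution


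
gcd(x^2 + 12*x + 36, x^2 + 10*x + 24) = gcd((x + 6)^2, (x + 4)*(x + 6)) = x + 6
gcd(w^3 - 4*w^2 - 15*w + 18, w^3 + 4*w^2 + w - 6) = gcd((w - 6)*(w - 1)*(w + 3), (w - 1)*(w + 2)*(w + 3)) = w^2 + 2*w - 3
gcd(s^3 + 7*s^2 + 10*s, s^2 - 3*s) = s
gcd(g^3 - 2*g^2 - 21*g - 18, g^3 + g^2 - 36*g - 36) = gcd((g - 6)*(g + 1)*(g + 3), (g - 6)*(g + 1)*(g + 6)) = g^2 - 5*g - 6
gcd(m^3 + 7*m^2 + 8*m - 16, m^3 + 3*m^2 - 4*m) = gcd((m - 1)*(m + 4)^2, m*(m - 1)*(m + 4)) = m^2 + 3*m - 4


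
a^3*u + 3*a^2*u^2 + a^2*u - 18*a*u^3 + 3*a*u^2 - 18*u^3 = (a - 3*u)*(a + 6*u)*(a*u + u)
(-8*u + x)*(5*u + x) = -40*u^2 - 3*u*x + x^2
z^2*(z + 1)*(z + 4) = z^4 + 5*z^3 + 4*z^2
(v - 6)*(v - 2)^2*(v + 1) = v^4 - 9*v^3 + 18*v^2 + 4*v - 24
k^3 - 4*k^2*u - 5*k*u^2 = k*(k - 5*u)*(k + u)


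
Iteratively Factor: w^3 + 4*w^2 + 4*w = (w)*(w^2 + 4*w + 4) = w*(w + 2)*(w + 2)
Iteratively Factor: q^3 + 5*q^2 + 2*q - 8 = (q + 4)*(q^2 + q - 2) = (q + 2)*(q + 4)*(q - 1)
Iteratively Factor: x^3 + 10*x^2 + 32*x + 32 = (x + 4)*(x^2 + 6*x + 8) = (x + 2)*(x + 4)*(x + 4)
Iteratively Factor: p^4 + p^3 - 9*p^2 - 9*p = (p)*(p^3 + p^2 - 9*p - 9) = p*(p + 3)*(p^2 - 2*p - 3) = p*(p + 1)*(p + 3)*(p - 3)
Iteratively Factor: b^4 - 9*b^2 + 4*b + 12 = (b + 3)*(b^3 - 3*b^2 + 4) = (b - 2)*(b + 3)*(b^2 - b - 2) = (b - 2)*(b + 1)*(b + 3)*(b - 2)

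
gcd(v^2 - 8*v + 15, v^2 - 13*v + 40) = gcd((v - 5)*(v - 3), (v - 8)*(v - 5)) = v - 5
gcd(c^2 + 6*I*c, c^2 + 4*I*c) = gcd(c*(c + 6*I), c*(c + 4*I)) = c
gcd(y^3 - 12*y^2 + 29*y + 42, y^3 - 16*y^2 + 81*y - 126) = y^2 - 13*y + 42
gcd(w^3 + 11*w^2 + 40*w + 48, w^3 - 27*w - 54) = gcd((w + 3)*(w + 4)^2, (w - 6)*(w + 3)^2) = w + 3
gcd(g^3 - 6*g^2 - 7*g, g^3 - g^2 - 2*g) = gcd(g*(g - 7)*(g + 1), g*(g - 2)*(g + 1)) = g^2 + g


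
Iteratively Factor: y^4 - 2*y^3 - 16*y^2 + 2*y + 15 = (y - 5)*(y^3 + 3*y^2 - y - 3) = (y - 5)*(y + 3)*(y^2 - 1) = (y - 5)*(y + 1)*(y + 3)*(y - 1)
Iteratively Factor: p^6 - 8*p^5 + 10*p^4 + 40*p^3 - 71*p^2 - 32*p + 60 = (p - 1)*(p^5 - 7*p^4 + 3*p^3 + 43*p^2 - 28*p - 60) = (p - 3)*(p - 1)*(p^4 - 4*p^3 - 9*p^2 + 16*p + 20) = (p - 5)*(p - 3)*(p - 1)*(p^3 + p^2 - 4*p - 4) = (p - 5)*(p - 3)*(p - 1)*(p + 2)*(p^2 - p - 2) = (p - 5)*(p - 3)*(p - 2)*(p - 1)*(p + 2)*(p + 1)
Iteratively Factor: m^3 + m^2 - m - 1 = (m + 1)*(m^2 - 1) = (m - 1)*(m + 1)*(m + 1)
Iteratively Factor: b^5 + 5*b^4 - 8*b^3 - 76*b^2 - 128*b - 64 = (b + 1)*(b^4 + 4*b^3 - 12*b^2 - 64*b - 64) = (b + 1)*(b + 2)*(b^3 + 2*b^2 - 16*b - 32) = (b + 1)*(b + 2)*(b + 4)*(b^2 - 2*b - 8) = (b - 4)*(b + 1)*(b + 2)*(b + 4)*(b + 2)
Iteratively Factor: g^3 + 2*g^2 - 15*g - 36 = (g + 3)*(g^2 - g - 12) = (g + 3)^2*(g - 4)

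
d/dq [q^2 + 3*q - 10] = 2*q + 3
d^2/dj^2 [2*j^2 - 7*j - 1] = 4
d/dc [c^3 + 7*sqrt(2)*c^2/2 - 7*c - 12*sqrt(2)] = 3*c^2 + 7*sqrt(2)*c - 7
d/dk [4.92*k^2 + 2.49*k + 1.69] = 9.84*k + 2.49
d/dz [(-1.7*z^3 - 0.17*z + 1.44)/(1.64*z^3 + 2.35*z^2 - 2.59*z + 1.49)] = (-3.995*z^4 + 9.3636*z^3 - 14.2843*z^2 - 6.768*z + 3.4763)/(2.6896*z^6 + 7.708*z^5 - 2.9727*z^4 - 7.2858*z^3 + 13.7111*z^2 - 7.7182*z + 2.2201)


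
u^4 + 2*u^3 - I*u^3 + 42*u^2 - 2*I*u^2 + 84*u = u*(u + 2)*(u - 7*I)*(u + 6*I)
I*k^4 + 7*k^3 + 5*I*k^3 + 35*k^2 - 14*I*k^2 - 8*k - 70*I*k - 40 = (k + 5)*(k - 4*I)*(k - 2*I)*(I*k + 1)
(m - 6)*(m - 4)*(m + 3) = m^3 - 7*m^2 - 6*m + 72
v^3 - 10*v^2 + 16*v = v*(v - 8)*(v - 2)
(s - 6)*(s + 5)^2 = s^3 + 4*s^2 - 35*s - 150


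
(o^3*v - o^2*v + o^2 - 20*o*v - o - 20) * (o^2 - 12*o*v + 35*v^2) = o^5*v - 12*o^4*v^2 - o^4*v + o^4 + 35*o^3*v^3 + 12*o^3*v^2 - 32*o^3*v - o^3 - 35*o^2*v^3 + 275*o^2*v^2 + 12*o^2*v - 20*o^2 - 700*o*v^3 - 35*o*v^2 + 240*o*v - 700*v^2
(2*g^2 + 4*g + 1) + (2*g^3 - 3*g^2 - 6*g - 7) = 2*g^3 - g^2 - 2*g - 6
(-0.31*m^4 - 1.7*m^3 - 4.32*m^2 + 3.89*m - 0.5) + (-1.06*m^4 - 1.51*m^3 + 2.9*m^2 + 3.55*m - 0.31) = -1.37*m^4 - 3.21*m^3 - 1.42*m^2 + 7.44*m - 0.81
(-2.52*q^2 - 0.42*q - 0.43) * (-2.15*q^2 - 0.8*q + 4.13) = 5.418*q^4 + 2.919*q^3 - 9.1471*q^2 - 1.3906*q - 1.7759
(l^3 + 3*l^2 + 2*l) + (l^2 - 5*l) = l^3 + 4*l^2 - 3*l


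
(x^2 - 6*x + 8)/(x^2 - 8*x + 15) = (x^2 - 6*x + 8)/(x^2 - 8*x + 15)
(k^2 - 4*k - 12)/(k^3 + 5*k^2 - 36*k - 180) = (k + 2)/(k^2 + 11*k + 30)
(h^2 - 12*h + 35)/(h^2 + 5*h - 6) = (h^2 - 12*h + 35)/(h^2 + 5*h - 6)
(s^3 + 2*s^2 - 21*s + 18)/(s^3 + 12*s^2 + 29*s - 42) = (s - 3)/(s + 7)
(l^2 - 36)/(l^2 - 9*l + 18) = (l + 6)/(l - 3)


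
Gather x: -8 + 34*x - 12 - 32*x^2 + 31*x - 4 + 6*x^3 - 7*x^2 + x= 6*x^3 - 39*x^2 + 66*x - 24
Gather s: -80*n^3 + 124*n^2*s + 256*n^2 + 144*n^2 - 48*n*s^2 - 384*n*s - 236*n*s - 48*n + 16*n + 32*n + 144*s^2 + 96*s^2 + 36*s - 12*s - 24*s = -80*n^3 + 400*n^2 + s^2*(240 - 48*n) + s*(124*n^2 - 620*n)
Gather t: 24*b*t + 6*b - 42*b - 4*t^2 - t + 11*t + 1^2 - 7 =-36*b - 4*t^2 + t*(24*b + 10) - 6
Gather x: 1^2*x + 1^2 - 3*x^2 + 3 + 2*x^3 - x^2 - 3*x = 2*x^3 - 4*x^2 - 2*x + 4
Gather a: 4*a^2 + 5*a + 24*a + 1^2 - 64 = 4*a^2 + 29*a - 63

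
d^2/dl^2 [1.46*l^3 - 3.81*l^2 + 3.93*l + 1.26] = 8.76*l - 7.62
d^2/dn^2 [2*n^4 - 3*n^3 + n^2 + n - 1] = 24*n^2 - 18*n + 2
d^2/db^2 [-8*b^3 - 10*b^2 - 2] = -48*b - 20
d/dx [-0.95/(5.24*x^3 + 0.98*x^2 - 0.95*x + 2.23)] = (14.934*x^2 + 1.862*x - 0.9025)/(5.24*x^3 + 0.98*x^2 - 0.95*x + 2.23)^2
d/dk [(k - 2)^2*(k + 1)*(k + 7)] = 4*k^3 + 12*k^2 - 42*k + 4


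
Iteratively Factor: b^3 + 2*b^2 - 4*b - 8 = (b + 2)*(b^2 - 4) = (b - 2)*(b + 2)*(b + 2)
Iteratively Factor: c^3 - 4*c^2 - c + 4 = (c - 4)*(c^2 - 1) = (c - 4)*(c + 1)*(c - 1)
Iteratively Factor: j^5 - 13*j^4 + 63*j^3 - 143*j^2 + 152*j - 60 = (j - 1)*(j^4 - 12*j^3 + 51*j^2 - 92*j + 60) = (j - 2)*(j - 1)*(j^3 - 10*j^2 + 31*j - 30) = (j - 5)*(j - 2)*(j - 1)*(j^2 - 5*j + 6) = (j - 5)*(j - 3)*(j - 2)*(j - 1)*(j - 2)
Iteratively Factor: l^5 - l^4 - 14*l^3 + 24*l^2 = (l - 2)*(l^4 + l^3 - 12*l^2) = (l - 3)*(l - 2)*(l^3 + 4*l^2) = (l - 3)*(l - 2)*(l + 4)*(l^2) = l*(l - 3)*(l - 2)*(l + 4)*(l)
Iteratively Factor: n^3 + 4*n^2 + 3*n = (n + 3)*(n^2 + n) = (n + 1)*(n + 3)*(n)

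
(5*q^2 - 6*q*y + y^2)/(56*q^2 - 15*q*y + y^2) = (5*q^2 - 6*q*y + y^2)/(56*q^2 - 15*q*y + y^2)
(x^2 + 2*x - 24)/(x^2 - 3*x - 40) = (-x^2 - 2*x + 24)/(-x^2 + 3*x + 40)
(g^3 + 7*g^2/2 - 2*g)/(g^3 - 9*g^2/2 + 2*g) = (g + 4)/(g - 4)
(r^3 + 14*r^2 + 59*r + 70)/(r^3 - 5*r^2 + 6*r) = (r^3 + 14*r^2 + 59*r + 70)/(r*(r^2 - 5*r + 6))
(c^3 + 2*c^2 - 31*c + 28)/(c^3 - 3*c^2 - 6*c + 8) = (c + 7)/(c + 2)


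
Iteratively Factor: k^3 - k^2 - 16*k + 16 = (k - 4)*(k^2 + 3*k - 4) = (k - 4)*(k - 1)*(k + 4)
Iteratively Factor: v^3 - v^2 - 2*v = (v + 1)*(v^2 - 2*v) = v*(v + 1)*(v - 2)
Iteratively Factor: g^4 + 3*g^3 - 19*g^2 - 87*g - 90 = (g + 3)*(g^3 - 19*g - 30) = (g + 2)*(g + 3)*(g^2 - 2*g - 15) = (g + 2)*(g + 3)^2*(g - 5)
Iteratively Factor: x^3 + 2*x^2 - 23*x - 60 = (x + 3)*(x^2 - x - 20) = (x + 3)*(x + 4)*(x - 5)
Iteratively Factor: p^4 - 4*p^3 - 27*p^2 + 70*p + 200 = (p - 5)*(p^3 + p^2 - 22*p - 40) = (p - 5)^2*(p^2 + 6*p + 8) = (p - 5)^2*(p + 2)*(p + 4)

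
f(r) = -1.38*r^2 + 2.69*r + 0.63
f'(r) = 2.69 - 2.76*r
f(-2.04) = -10.60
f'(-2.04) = 8.32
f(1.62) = 1.37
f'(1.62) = -1.78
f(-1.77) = -8.45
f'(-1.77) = 7.58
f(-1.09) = -3.94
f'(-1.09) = 5.70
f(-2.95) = -19.31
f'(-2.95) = 10.83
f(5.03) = -20.75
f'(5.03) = -11.19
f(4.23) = -12.68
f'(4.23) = -8.98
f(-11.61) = -216.61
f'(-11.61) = 34.73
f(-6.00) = -65.19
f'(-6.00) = 19.25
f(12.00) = -165.81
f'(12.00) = -30.43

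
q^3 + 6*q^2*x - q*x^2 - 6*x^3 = (q - x)*(q + x)*(q + 6*x)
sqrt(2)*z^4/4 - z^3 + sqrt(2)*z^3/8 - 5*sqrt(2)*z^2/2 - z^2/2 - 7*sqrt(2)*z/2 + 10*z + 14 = (z/2 + 1)*(z - 7/2)*(z - 2*sqrt(2))*(sqrt(2)*z/2 + sqrt(2))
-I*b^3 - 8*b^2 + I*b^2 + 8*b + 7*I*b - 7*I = (b - 7*I)*(b - I)*(-I*b + I)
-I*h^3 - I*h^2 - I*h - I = (h + 1)*(h - I)*(-I*h + 1)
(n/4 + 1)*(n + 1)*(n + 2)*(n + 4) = n^4/4 + 11*n^3/4 + 21*n^2/2 + 16*n + 8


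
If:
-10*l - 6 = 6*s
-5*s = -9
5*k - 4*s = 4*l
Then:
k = 12/125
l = -42/25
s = 9/5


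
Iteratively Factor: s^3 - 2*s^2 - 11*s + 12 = (s - 1)*(s^2 - s - 12) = (s - 1)*(s + 3)*(s - 4)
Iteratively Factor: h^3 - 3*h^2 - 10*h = (h + 2)*(h^2 - 5*h) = (h - 5)*(h + 2)*(h)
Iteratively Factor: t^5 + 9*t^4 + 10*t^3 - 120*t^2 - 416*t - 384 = (t - 4)*(t^4 + 13*t^3 + 62*t^2 + 128*t + 96) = (t - 4)*(t + 2)*(t^3 + 11*t^2 + 40*t + 48) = (t - 4)*(t + 2)*(t + 4)*(t^2 + 7*t + 12) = (t - 4)*(t + 2)*(t + 4)^2*(t + 3)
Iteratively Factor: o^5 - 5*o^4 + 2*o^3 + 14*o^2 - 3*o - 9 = (o - 3)*(o^4 - 2*o^3 - 4*o^2 + 2*o + 3) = (o - 3)^2*(o^3 + o^2 - o - 1) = (o - 3)^2*(o + 1)*(o^2 - 1) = (o - 3)^2*(o + 1)^2*(o - 1)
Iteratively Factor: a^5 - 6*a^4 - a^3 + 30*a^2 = (a - 5)*(a^4 - a^3 - 6*a^2) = a*(a - 5)*(a^3 - a^2 - 6*a) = a*(a - 5)*(a - 3)*(a^2 + 2*a) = a^2*(a - 5)*(a - 3)*(a + 2)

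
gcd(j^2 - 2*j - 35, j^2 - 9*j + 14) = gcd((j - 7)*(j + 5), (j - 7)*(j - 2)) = j - 7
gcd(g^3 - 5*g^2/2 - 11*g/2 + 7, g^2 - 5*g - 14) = g + 2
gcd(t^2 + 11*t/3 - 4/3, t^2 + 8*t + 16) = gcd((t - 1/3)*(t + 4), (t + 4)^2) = t + 4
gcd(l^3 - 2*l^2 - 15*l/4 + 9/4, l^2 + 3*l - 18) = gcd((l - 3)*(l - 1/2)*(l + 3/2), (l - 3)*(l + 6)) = l - 3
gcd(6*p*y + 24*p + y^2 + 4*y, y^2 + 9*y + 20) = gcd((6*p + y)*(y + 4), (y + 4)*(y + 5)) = y + 4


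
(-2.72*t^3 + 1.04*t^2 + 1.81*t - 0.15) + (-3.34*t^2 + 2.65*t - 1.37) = -2.72*t^3 - 2.3*t^2 + 4.46*t - 1.52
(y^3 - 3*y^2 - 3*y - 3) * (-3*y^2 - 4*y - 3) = -3*y^5 + 5*y^4 + 18*y^3 + 30*y^2 + 21*y + 9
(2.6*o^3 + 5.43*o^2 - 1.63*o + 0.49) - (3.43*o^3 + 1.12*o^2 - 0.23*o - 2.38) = -0.83*o^3 + 4.31*o^2 - 1.4*o + 2.87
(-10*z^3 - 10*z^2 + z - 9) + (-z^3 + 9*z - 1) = -11*z^3 - 10*z^2 + 10*z - 10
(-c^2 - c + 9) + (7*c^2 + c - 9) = 6*c^2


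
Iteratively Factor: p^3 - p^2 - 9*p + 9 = (p - 1)*(p^2 - 9) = (p - 1)*(p + 3)*(p - 3)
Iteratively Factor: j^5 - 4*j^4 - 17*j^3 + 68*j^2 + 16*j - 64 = (j - 1)*(j^4 - 3*j^3 - 20*j^2 + 48*j + 64) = (j - 1)*(j + 1)*(j^3 - 4*j^2 - 16*j + 64) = (j - 4)*(j - 1)*(j + 1)*(j^2 - 16) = (j - 4)^2*(j - 1)*(j + 1)*(j + 4)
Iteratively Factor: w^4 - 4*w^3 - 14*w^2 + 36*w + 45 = (w + 3)*(w^3 - 7*w^2 + 7*w + 15) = (w + 1)*(w + 3)*(w^2 - 8*w + 15) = (w - 3)*(w + 1)*(w + 3)*(w - 5)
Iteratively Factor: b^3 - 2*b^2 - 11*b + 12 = (b - 4)*(b^2 + 2*b - 3) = (b - 4)*(b - 1)*(b + 3)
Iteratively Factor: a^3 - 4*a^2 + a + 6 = (a + 1)*(a^2 - 5*a + 6) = (a - 3)*(a + 1)*(a - 2)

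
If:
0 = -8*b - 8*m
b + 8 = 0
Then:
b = -8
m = 8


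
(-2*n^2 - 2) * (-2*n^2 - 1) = 4*n^4 + 6*n^2 + 2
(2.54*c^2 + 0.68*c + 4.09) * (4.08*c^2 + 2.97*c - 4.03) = 10.3632*c^4 + 10.3182*c^3 + 8.4706*c^2 + 9.4069*c - 16.4827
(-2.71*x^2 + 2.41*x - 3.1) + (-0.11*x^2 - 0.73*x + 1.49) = -2.82*x^2 + 1.68*x - 1.61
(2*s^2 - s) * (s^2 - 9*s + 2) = 2*s^4 - 19*s^3 + 13*s^2 - 2*s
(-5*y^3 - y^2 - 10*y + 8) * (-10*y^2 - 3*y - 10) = 50*y^5 + 25*y^4 + 153*y^3 - 40*y^2 + 76*y - 80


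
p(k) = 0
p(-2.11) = 0.00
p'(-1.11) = 0.00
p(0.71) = 0.00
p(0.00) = 0.00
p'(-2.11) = 0.00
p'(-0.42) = 0.00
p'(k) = 0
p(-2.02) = 0.00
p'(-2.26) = 0.00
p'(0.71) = 0.00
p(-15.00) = 0.00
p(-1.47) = 0.00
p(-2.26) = 0.00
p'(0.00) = 0.00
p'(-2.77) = 0.00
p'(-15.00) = 0.00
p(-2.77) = 0.00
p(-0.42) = 0.00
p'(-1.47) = 0.00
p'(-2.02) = 0.00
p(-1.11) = 0.00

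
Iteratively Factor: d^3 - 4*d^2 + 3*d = (d - 3)*(d^2 - d) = (d - 3)*(d - 1)*(d)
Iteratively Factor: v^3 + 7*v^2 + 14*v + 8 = (v + 2)*(v^2 + 5*v + 4) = (v + 1)*(v + 2)*(v + 4)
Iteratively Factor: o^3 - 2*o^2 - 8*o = (o)*(o^2 - 2*o - 8) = o*(o - 4)*(o + 2)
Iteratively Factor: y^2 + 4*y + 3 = (y + 1)*(y + 3)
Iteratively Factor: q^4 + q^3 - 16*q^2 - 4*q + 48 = (q - 2)*(q^3 + 3*q^2 - 10*q - 24) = (q - 2)*(q + 4)*(q^2 - q - 6) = (q - 2)*(q + 2)*(q + 4)*(q - 3)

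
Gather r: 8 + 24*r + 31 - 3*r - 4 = 21*r + 35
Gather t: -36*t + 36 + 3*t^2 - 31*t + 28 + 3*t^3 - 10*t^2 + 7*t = 3*t^3 - 7*t^2 - 60*t + 64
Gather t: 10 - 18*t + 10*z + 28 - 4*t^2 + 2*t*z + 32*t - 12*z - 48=-4*t^2 + t*(2*z + 14) - 2*z - 10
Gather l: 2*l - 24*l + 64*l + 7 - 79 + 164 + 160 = 42*l + 252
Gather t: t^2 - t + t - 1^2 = t^2 - 1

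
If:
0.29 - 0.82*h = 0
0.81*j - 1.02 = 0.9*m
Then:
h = 0.35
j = 1.11111111111111*m + 1.25925925925926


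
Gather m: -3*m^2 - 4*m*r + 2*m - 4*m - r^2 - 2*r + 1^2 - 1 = -3*m^2 + m*(-4*r - 2) - r^2 - 2*r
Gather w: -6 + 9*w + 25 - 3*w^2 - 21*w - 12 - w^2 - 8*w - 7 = -4*w^2 - 20*w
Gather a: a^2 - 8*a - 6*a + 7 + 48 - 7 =a^2 - 14*a + 48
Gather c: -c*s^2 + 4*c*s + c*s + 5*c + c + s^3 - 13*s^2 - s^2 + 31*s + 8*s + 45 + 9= c*(-s^2 + 5*s + 6) + s^3 - 14*s^2 + 39*s + 54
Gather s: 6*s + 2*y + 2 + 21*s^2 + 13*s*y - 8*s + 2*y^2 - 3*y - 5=21*s^2 + s*(13*y - 2) + 2*y^2 - y - 3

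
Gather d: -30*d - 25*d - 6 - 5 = -55*d - 11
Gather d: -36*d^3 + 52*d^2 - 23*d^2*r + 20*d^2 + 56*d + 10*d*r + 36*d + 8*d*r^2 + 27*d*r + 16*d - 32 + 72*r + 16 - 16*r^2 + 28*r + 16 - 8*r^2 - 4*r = -36*d^3 + d^2*(72 - 23*r) + d*(8*r^2 + 37*r + 108) - 24*r^2 + 96*r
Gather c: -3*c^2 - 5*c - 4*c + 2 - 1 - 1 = -3*c^2 - 9*c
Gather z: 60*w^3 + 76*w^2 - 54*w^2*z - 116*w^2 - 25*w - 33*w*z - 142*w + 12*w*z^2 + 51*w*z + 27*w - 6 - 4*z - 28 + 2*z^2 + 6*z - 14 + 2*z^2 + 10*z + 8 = 60*w^3 - 40*w^2 - 140*w + z^2*(12*w + 4) + z*(-54*w^2 + 18*w + 12) - 40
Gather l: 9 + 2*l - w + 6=2*l - w + 15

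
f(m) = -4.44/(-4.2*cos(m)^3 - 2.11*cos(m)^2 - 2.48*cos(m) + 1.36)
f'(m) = -4.44*(-12.6*sin(m)*cos(m)^2 - 4.22*sin(m)*cos(m) - 2.48*sin(m))/(-4.2*cos(m)^3 - 2.11*cos(m)^2 - 2.48*cos(m) + 1.36)^2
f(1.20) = 285.95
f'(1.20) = 97209.12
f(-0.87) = 1.98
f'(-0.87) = -7.04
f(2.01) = -1.88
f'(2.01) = 2.15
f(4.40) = -2.17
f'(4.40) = -2.40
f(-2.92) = -0.78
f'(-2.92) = -0.31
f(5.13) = 16.26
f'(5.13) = -340.82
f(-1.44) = -4.48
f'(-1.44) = -14.53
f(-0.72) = 1.28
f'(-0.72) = -3.09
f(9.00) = -0.88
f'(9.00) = 0.65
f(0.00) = 0.60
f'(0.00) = 0.00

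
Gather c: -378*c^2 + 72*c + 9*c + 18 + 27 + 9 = -378*c^2 + 81*c + 54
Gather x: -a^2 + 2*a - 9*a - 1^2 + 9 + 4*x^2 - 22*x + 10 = -a^2 - 7*a + 4*x^2 - 22*x + 18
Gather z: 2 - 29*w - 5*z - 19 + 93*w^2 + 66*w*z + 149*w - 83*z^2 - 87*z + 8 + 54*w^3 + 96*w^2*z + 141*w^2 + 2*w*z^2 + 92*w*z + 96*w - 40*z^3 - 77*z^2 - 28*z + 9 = 54*w^3 + 234*w^2 + 216*w - 40*z^3 + z^2*(2*w - 160) + z*(96*w^2 + 158*w - 120)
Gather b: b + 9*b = 10*b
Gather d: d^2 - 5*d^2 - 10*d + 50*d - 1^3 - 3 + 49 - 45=-4*d^2 + 40*d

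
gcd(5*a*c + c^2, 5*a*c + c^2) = 5*a*c + c^2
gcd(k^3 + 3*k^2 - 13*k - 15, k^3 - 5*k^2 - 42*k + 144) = k - 3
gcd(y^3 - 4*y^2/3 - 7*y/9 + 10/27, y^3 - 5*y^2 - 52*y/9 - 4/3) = y + 2/3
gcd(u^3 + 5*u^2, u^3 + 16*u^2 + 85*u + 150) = u + 5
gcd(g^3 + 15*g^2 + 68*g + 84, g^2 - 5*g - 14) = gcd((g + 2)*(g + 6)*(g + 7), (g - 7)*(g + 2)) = g + 2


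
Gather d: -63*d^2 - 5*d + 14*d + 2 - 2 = -63*d^2 + 9*d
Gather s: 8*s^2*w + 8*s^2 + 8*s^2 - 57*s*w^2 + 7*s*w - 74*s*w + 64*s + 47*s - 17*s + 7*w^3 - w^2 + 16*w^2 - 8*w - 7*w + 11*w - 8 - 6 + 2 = s^2*(8*w + 16) + s*(-57*w^2 - 67*w + 94) + 7*w^3 + 15*w^2 - 4*w - 12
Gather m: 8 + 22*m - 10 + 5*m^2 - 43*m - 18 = 5*m^2 - 21*m - 20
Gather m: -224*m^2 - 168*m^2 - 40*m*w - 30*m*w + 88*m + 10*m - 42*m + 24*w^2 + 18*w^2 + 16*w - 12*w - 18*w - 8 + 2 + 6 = -392*m^2 + m*(56 - 70*w) + 42*w^2 - 14*w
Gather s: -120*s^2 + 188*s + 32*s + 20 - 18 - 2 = -120*s^2 + 220*s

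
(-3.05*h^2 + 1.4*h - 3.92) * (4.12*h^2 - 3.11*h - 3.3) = -12.566*h^4 + 15.2535*h^3 - 10.4394*h^2 + 7.5712*h + 12.936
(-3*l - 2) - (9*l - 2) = -12*l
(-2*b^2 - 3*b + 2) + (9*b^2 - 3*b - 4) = 7*b^2 - 6*b - 2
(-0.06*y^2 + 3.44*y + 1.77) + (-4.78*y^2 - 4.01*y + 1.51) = -4.84*y^2 - 0.57*y + 3.28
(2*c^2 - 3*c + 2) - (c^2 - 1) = c^2 - 3*c + 3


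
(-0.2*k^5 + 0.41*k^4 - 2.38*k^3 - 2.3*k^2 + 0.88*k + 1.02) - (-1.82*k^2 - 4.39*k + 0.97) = -0.2*k^5 + 0.41*k^4 - 2.38*k^3 - 0.48*k^2 + 5.27*k + 0.05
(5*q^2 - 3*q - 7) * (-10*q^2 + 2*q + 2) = -50*q^4 + 40*q^3 + 74*q^2 - 20*q - 14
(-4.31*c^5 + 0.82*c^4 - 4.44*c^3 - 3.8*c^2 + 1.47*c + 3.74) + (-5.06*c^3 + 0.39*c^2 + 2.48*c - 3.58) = -4.31*c^5 + 0.82*c^4 - 9.5*c^3 - 3.41*c^2 + 3.95*c + 0.16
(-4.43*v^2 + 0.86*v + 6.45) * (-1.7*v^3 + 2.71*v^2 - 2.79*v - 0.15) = 7.531*v^5 - 13.4673*v^4 + 3.7253*v^3 + 15.7446*v^2 - 18.1245*v - 0.9675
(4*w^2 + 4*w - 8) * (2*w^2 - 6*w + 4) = 8*w^4 - 16*w^3 - 24*w^2 + 64*w - 32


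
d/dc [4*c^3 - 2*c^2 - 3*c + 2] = 12*c^2 - 4*c - 3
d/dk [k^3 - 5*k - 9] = 3*k^2 - 5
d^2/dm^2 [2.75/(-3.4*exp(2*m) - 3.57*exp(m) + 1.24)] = (-2.75*(6.8*exp(m) + 3.57)*(13.6*exp(m) + 7.14)*exp(m) + (37.4*exp(m) + 9.8175)*(3.4*exp(2*m) + 3.57*exp(m) - 1.24))*exp(m)/(3.4*exp(2*m) + 3.57*exp(m) - 1.24)^3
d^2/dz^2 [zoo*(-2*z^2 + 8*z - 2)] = zoo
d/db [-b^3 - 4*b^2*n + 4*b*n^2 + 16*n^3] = -3*b^2 - 8*b*n + 4*n^2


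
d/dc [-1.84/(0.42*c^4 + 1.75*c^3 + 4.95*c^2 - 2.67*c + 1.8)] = (3.0912*c^3 + 9.66*c^2 + 18.216*c - 4.9128)/(0.42*c^4 + 1.75*c^3 + 4.95*c^2 - 2.67*c + 1.8)^2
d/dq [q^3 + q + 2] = 3*q^2 + 1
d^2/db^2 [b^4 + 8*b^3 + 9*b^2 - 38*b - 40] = 12*b^2 + 48*b + 18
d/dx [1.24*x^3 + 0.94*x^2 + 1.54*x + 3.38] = 3.72*x^2 + 1.88*x + 1.54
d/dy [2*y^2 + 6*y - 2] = 4*y + 6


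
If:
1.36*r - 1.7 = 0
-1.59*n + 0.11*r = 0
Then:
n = 0.09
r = 1.25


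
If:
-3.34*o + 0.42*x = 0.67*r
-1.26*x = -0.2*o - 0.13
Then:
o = 6.3*x - 0.65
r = 3.24029850746269 - 30.7791044776119*x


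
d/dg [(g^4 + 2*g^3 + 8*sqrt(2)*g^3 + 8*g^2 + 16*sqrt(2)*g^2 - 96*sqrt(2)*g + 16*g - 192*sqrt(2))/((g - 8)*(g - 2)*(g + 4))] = (g^6 - 12*g^5 - 92*g^4 - 64*sqrt(2)*g^4 - 192*sqrt(2)*g^3 + 128*g^3 + 288*g^2 + 1152*sqrt(2)*g^2 - 256*sqrt(2)*g + 1024*g - 10752*sqrt(2) + 1024)/(g^6 - 12*g^5 - 12*g^4 + 416*g^3 - 192*g^2 - 3072*g + 4096)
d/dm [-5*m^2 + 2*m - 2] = 2 - 10*m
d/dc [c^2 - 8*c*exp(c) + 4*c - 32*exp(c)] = -8*c*exp(c) + 2*c - 40*exp(c) + 4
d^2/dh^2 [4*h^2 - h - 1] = 8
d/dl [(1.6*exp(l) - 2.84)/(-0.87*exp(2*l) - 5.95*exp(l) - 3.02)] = (1.392*exp(2*l) - 4.9416*exp(l) - 21.73)*exp(l)/(0.7569*exp(4*l) + 10.353*exp(3*l) + 40.6573*exp(2*l) + 35.938*exp(l) + 9.1204)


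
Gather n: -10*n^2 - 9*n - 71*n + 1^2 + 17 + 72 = -10*n^2 - 80*n + 90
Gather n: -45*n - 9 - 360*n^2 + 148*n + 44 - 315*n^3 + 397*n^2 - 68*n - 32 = -315*n^3 + 37*n^2 + 35*n + 3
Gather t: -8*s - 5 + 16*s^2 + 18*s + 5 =16*s^2 + 10*s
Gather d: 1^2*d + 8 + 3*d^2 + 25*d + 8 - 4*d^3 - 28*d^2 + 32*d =-4*d^3 - 25*d^2 + 58*d + 16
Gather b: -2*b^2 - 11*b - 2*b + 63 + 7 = -2*b^2 - 13*b + 70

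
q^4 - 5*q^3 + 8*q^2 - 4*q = q*(q - 2)^2*(q - 1)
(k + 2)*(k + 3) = k^2 + 5*k + 6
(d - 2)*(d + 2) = d^2 - 4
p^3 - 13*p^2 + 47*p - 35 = (p - 7)*(p - 5)*(p - 1)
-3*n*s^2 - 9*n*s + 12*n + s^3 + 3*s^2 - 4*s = (-3*n + s)*(s - 1)*(s + 4)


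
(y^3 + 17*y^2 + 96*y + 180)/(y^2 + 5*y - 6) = (y^2 + 11*y + 30)/(y - 1)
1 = 1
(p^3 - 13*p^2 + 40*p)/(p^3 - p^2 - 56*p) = (p - 5)/(p + 7)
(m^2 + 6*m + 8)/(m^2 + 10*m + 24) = (m + 2)/(m + 6)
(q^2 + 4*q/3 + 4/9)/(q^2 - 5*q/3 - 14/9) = (3*q + 2)/(3*q - 7)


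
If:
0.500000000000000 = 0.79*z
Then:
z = 0.63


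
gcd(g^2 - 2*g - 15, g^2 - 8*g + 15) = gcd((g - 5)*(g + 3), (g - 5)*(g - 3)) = g - 5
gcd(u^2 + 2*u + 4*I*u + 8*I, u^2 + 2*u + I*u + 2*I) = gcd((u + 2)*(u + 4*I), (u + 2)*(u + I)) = u + 2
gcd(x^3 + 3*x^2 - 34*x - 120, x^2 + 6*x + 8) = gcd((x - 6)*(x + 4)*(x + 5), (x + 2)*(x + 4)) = x + 4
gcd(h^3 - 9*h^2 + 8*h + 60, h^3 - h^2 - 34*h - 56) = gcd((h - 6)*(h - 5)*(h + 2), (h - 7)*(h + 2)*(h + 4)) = h + 2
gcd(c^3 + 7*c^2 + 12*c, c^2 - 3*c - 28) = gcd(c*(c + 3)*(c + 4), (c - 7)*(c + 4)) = c + 4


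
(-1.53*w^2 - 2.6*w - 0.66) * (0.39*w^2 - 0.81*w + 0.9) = -0.5967*w^4 + 0.2253*w^3 + 0.4716*w^2 - 1.8054*w - 0.594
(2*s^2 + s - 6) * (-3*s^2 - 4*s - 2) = -6*s^4 - 11*s^3 + 10*s^2 + 22*s + 12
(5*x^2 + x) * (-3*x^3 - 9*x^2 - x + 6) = -15*x^5 - 48*x^4 - 14*x^3 + 29*x^2 + 6*x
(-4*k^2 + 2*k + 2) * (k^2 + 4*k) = -4*k^4 - 14*k^3 + 10*k^2 + 8*k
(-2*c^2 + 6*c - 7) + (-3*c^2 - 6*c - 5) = -5*c^2 - 12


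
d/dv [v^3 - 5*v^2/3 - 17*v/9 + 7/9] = 3*v^2 - 10*v/3 - 17/9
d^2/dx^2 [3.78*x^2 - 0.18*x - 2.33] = 7.56000000000000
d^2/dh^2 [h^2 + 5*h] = 2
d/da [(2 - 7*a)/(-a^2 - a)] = (-7*a^2 + 4*a + 2)/(a^2*(a^2 + 2*a + 1))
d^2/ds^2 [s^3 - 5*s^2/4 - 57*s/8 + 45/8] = 6*s - 5/2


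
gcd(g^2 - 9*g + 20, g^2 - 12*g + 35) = g - 5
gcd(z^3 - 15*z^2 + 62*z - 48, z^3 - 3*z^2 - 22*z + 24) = z^2 - 7*z + 6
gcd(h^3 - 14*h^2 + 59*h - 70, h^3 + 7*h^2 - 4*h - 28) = h - 2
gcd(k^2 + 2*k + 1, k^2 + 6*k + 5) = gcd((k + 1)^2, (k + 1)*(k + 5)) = k + 1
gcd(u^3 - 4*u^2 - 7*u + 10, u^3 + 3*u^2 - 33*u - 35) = u - 5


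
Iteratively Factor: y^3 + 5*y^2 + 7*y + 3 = (y + 3)*(y^2 + 2*y + 1) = (y + 1)*(y + 3)*(y + 1)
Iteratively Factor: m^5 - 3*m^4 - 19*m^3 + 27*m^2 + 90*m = (m + 3)*(m^4 - 6*m^3 - m^2 + 30*m) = (m + 2)*(m + 3)*(m^3 - 8*m^2 + 15*m) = (m - 5)*(m + 2)*(m + 3)*(m^2 - 3*m) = m*(m - 5)*(m + 2)*(m + 3)*(m - 3)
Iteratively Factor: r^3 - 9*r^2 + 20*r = (r)*(r^2 - 9*r + 20) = r*(r - 4)*(r - 5)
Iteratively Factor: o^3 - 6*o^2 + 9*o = (o)*(o^2 - 6*o + 9) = o*(o - 3)*(o - 3)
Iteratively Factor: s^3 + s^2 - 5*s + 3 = (s + 3)*(s^2 - 2*s + 1) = (s - 1)*(s + 3)*(s - 1)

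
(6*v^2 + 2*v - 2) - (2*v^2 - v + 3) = 4*v^2 + 3*v - 5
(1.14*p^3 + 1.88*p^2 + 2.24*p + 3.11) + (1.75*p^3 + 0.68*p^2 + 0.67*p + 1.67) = 2.89*p^3 + 2.56*p^2 + 2.91*p + 4.78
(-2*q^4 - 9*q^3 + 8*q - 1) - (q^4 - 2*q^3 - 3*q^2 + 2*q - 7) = -3*q^4 - 7*q^3 + 3*q^2 + 6*q + 6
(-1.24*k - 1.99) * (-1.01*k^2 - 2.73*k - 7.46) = 1.2524*k^3 + 5.3951*k^2 + 14.6831*k + 14.8454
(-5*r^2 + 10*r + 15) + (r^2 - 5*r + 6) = -4*r^2 + 5*r + 21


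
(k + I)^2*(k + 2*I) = k^3 + 4*I*k^2 - 5*k - 2*I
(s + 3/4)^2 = s^2 + 3*s/2 + 9/16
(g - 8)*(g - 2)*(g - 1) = g^3 - 11*g^2 + 26*g - 16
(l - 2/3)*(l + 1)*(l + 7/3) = l^3 + 8*l^2/3 + l/9 - 14/9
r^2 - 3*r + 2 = (r - 2)*(r - 1)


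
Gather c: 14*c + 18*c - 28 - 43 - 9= 32*c - 80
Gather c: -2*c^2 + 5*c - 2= -2*c^2 + 5*c - 2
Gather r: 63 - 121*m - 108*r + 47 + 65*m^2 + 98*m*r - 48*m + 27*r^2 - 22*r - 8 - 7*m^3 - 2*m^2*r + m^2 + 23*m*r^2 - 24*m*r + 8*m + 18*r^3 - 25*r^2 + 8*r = -7*m^3 + 66*m^2 - 161*m + 18*r^3 + r^2*(23*m + 2) + r*(-2*m^2 + 74*m - 122) + 102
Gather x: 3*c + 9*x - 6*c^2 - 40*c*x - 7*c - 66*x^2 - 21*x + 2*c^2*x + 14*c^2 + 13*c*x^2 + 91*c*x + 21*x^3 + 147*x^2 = 8*c^2 - 4*c + 21*x^3 + x^2*(13*c + 81) + x*(2*c^2 + 51*c - 12)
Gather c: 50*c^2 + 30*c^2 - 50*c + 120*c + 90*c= 80*c^2 + 160*c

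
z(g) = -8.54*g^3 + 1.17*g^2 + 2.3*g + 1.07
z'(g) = -25.62*g^2 + 2.34*g + 2.3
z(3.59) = -370.73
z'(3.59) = -319.49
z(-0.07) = 0.92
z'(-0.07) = 2.01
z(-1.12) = 11.96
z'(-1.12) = -32.46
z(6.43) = -2206.11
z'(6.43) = -1041.91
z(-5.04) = 1112.52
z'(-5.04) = -660.28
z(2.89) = -188.65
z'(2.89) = -204.92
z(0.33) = 1.65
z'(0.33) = 0.28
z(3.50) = -342.70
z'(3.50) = -303.36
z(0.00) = 1.07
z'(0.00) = 2.30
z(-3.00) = 235.28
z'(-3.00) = -235.30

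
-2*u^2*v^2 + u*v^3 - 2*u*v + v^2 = v*(-2*u + v)*(u*v + 1)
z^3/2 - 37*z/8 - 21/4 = (z/2 + 1)*(z - 7/2)*(z + 3/2)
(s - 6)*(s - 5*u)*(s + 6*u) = s^3 + s^2*u - 6*s^2 - 30*s*u^2 - 6*s*u + 180*u^2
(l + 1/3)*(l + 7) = l^2 + 22*l/3 + 7/3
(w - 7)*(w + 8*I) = w^2 - 7*w + 8*I*w - 56*I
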